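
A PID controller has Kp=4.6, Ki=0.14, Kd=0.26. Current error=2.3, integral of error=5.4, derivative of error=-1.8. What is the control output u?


u = Kp*e + Ki*int(e) + Kd*de/dt
= 4.6*2.3 + 0.14*5.4 + 0.26*(-1.8)
= 10.58 + 0.756 + -0.468
= 10.868


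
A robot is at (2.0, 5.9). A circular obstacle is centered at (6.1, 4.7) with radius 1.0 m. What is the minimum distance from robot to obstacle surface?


center_dist = sqrt((2.0-6.1)^2 + (5.9-4.7)^2)
= sqrt(16.81 + 1.44)
= 4.272
min_dist = center_dist - radius = 4.272 - 1.0 = 3.272 m


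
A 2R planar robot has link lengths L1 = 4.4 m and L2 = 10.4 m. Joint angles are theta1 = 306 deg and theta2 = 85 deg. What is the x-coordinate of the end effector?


Convert angles to radians: theta1 = 5.3407, theta2 = 1.4835
x = L1*cos(theta1) + L2*cos(theta1+theta2)
x = 2.5863 + 8.9145
x = 11.5008


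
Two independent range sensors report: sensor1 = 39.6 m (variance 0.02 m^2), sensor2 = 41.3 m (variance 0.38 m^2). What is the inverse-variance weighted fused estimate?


w1 = (1/var1) / (1/var1 + 1/var2)
   = 50.0 / (50.0 + 2.6316) = 0.95
w2 = 1 - w1 = 0.05
fused = w1*s1 + w2*s2 = 37.62 + 2.065
= 39.685 m


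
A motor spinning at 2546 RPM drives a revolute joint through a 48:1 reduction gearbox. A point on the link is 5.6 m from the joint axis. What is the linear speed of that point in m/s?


omega_motor = 2546 * 2*pi/60 = 266.6165 rad/s
omega_joint = omega_motor / 48 = 5.5545 rad/s
v = omega_joint * r = 5.5545 * 5.6
= 31.1053 m/s


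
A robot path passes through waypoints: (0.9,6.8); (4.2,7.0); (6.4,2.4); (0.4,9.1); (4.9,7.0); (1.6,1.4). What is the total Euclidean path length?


Segment lengths:
  seg1 = sqrt((3.3)^2 + (0.2)^2) = 3.3061
  seg2 = sqrt((2.2)^2 + (-4.6)^2) = 5.099
  seg3 = sqrt((-6.0)^2 + (6.7)^2) = 8.9939
  seg4 = sqrt((4.5)^2 + (-2.1)^2) = 4.9659
  seg5 = sqrt((-3.3)^2 + (-5.6)^2) = 6.5
Total = 28.8648


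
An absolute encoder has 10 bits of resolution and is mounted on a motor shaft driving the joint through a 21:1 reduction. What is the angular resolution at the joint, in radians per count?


counts = 2^10 = 1024
effective counts at joint = 1024 * 21 = 21504
resolution = 2*pi / 21504
= 2.9219e-04 rad/count


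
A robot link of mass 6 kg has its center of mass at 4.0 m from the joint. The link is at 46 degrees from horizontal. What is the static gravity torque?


tau = m*g*L*cos(angle)
= 6 * 9.81 * 4.0 * cos(46 deg)
= 6 * 9.81 * 4.0 * 0.6947
= 163.5504 Nm


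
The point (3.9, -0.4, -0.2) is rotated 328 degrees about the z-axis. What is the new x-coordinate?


Rotation about z-axis: x' = x*cos(theta) - y*sin(theta)
= 3.9 * 0.848 - -0.4 * -0.5299
= 3.0954


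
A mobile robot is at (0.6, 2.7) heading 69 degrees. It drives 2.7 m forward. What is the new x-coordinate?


x_new = x0 + d*cos(theta)
= 0.6 + 2.7*cos(69)
= 0.6 + 0.9676
= 1.5676


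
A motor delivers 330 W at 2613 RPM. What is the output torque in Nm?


omega = 2613 * 2*pi/60 = 273.6327 rad/s
tau = P / omega = 330 / 273.6327
= 1.206 Nm


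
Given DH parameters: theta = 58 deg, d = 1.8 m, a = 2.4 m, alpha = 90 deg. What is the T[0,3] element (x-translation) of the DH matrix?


T[0,3] = a * cos(theta)
= 2.4 * cos(58 deg)
= 2.4 * 0.5299
= 1.2718


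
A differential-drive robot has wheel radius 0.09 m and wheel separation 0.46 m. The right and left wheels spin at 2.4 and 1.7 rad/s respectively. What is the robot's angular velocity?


vR = r*wR = 0.09*2.4 = 0.216 m/s
vL = r*wL = 0.09*1.7 = 0.153 m/s
v = (vR+vL)/2 = 0.1845 m/s
omega = (vR-vL)/L = 0.137 rad/s
angular velocity = 0.137 rad/s


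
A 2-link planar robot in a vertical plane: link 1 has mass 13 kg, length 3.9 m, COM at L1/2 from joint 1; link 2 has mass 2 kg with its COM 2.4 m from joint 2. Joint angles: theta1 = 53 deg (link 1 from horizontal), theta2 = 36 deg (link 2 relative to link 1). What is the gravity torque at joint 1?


Horizontal distance from joint 1 to link-1 COM:
  x_c1 = (L1/2)*cos(t1) = 1.95 * 0.6018 = 1.1735 m
Horizontal distance from joint 1 to link-2 COM:
  x_c2 = L1*cos(t1) + Lc2*cos(t1+t2)
       = 3.9*0.6018 + 2.4*0.0175 = 2.389 m
tau1 = m1*g*x_c1 + m2*g*x_c2
     = 13*9.81*1.1735 + 2*9.81*2.389
     = 149.6615 + 46.8715
     = 196.5329 Nm


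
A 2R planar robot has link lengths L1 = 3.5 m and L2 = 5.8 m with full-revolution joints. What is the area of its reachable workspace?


r_max = L1 + L2 = 9.3 m
r_min = |L1 - L2| = 2.3 m
Area = pi*(r_max^2 - r_min^2)
= pi*(86.49 - 5.29)
= pi * 81.2
= 255.0973 m^2


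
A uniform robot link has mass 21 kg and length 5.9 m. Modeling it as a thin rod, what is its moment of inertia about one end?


I = (1/3) * m * L^2
= (1/3) * 21 * 5.9^2
= 0.333333 * 21 * 34.81
= 243.67 kg*m^2


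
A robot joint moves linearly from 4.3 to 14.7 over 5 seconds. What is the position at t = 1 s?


s = t/T = 1/5 = 0.2
p(t) = p0 + (pf-p0)*s
= 4.3 + (14.7 - 4.3) * 0.2
= 6.38


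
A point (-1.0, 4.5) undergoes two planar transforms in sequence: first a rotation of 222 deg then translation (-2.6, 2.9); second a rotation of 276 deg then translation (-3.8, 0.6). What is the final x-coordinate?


After transform 1:
x1 = cos(222)*-1.0 - sin(222)*4.5 + -2.6 = 1.1542
y1 = sin(222)*-1.0 + cos(222)*4.5 + 2.9 = 0.225
After transform 2:
x2 = cos(276)*1.1542 - sin(276)*0.225 + -3.8
= -3.4556


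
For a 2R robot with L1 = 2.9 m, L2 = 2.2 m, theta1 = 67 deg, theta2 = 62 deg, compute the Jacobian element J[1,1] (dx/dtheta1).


J[1,1] = -L1*sin(t1) - L2*sin(t1+t2)
= -2.9*sin(67) - 2.2*sin(129)
= -4.3792


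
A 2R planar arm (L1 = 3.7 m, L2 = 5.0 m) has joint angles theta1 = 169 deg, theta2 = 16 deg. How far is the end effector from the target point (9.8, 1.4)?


End effector via forward kinematics:
x = L1*cos(t1) + L2*cos(t1+t2) = -8.613
y = L1*sin(t1) + L2*sin(t1+t2) = 0.2702
Distance to target:
d = sqrt((9.8 - -8.613)^2 + (1.4 - 0.2702)^2)
= sqrt(339.0384 + 1.2764)
= 18.4476 m


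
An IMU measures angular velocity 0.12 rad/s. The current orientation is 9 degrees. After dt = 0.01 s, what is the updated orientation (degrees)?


delta_theta = w * dt = 0.12 * 0.01 = 0.0012 rad
= 0.0688 deg
theta_new = 9 + 0.0688 = 9.0688 deg


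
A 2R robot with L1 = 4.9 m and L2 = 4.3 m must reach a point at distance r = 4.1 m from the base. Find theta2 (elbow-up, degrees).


cos(theta2) = (r^2 - L1^2 - L2^2) / (2*L1*L2)
cos(theta2) = (16.81 - 24.01 - 18.49) / 42.14
cos(theta2) = -0.609635
theta2 = 127.5631 degrees


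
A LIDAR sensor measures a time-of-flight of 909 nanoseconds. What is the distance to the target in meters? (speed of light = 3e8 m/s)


tof = 909 ns = 9.09e-07 s
dist = c * tof / 2
= 3e8 * 9.09e-07 / 2
= 136.35 m


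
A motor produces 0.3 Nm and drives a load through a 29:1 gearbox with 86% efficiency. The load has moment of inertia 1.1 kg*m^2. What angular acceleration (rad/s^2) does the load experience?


tau_out = tau_motor * N * eta
= 0.3 * 29 * 0.86 = 7.482 Nm
alpha = tau_out / I = 7.482 / 1.1
= 6.8018 rad/s^2


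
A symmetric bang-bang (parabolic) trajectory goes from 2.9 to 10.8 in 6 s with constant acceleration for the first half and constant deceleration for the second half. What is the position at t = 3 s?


Symmetric rest-to-rest: each phase covers (pf-p0)/2 in time T/2. 0.5*a*(T/2)^2 = (pf-p0)/2 => a = 4*(pf-p0)/T^2
a = 4*(10.8-2.9)/6^2 = 0.8778
t = 3 is in the acceleration phase (t <= T/2).
p = p0 + 0.5*a*t^2 = 2.9 + 0.5*0.8778*3^2
= 6.85


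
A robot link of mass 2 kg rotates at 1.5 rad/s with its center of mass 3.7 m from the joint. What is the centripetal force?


F = m * omega^2 * r
= 2 * 1.5^2 * 3.7
= 2 * 2.25 * 3.7
= 16.65 N


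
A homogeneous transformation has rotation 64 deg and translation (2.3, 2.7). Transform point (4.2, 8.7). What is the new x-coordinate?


x' = cos(theta)*px - sin(theta)*py + tx
= 0.4384*4.2 - 0.8988*8.7 + 2.3
= -3.6783


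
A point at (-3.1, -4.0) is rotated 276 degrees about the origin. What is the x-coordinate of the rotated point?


x' = x*cos(theta) - y*sin(theta)
cos(276 deg) = 0.1045, sin(276 deg) = -0.9945
x' = -3.1 * 0.1045 - -4.0 * -0.9945
= -0.324 - 3.9781
= -4.3021


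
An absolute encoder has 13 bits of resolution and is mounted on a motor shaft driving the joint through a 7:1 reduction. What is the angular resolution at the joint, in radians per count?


counts = 2^13 = 8192
effective counts at joint = 8192 * 7 = 57344
resolution = 2*pi / 57344
= 1.0957e-04 rad/count


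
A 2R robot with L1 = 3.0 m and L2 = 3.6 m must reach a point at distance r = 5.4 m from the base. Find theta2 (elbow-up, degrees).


cos(theta2) = (r^2 - L1^2 - L2^2) / (2*L1*L2)
cos(theta2) = (29.16 - 9.0 - 12.96) / 21.6
cos(theta2) = 0.333333
theta2 = 70.5288 degrees


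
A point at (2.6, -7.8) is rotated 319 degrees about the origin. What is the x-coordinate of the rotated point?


x' = x*cos(theta) - y*sin(theta)
cos(319 deg) = 0.7547, sin(319 deg) = -0.6561
x' = 2.6 * 0.7547 - -7.8 * -0.6561
= 1.9622 - 5.1173
= -3.155


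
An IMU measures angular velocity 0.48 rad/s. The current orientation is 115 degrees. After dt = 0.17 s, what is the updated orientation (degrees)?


delta_theta = w * dt = 0.48 * 0.17 = 0.0816 rad
= 4.6753 deg
theta_new = 115 + 4.6753 = 119.6753 deg


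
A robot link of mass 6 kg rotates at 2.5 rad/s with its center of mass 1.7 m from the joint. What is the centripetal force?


F = m * omega^2 * r
= 6 * 2.5^2 * 1.7
= 6 * 6.25 * 1.7
= 63.75 N


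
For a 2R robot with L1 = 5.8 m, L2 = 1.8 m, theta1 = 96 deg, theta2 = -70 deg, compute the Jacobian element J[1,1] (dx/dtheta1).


J[1,1] = -L1*sin(t1) - L2*sin(t1+t2)
= -5.8*sin(96) - 1.8*sin(26)
= -6.5573


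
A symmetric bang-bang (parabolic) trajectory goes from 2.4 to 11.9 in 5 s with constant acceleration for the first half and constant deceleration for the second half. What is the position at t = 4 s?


Symmetric rest-to-rest: each phase covers (pf-p0)/2 in time T/2. 0.5*a*(T/2)^2 = (pf-p0)/2 => a = 4*(pf-p0)/T^2
a = 4*(11.9-2.4)/5^2 = 1.52
t = 4 is in the deceleration phase (t > T/2).
p = pf - 0.5*a*(T-t)^2 = 11.9 - 0.5*1.52*1^2
= 11.14


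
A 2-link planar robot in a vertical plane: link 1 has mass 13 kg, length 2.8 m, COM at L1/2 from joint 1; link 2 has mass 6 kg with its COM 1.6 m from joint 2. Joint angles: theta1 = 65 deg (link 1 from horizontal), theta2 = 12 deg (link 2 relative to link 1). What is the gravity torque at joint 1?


Horizontal distance from joint 1 to link-1 COM:
  x_c1 = (L1/2)*cos(t1) = 1.4 * 0.4226 = 0.5917 m
Horizontal distance from joint 1 to link-2 COM:
  x_c2 = L1*cos(t1) + Lc2*cos(t1+t2)
       = 2.8*0.4226 + 1.6*0.225 = 1.5433 m
tau1 = m1*g*x_c1 + m2*g*x_c2
     = 13*9.81*0.5917 + 6*9.81*1.5433
     = 75.4551 + 90.8359
     = 166.291 Nm


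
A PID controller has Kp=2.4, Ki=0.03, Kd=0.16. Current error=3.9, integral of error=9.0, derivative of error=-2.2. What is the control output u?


u = Kp*e + Ki*int(e) + Kd*de/dt
= 2.4*3.9 + 0.03*9.0 + 0.16*(-2.2)
= 9.36 + 0.27 + -0.352
= 9.278


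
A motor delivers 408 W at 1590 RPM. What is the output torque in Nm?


omega = 1590 * 2*pi/60 = 166.5044 rad/s
tau = P / omega = 408 / 166.5044
= 2.4504 Nm


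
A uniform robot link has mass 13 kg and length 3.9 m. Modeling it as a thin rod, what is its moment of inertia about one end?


I = (1/3) * m * L^2
= (1/3) * 13 * 3.9^2
= 0.333333 * 13 * 15.21
= 65.91 kg*m^2


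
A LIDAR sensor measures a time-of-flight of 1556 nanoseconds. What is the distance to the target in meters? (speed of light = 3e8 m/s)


tof = 1556 ns = 1.556e-06 s
dist = c * tof / 2
= 3e8 * 1.556e-06 / 2
= 233.4 m


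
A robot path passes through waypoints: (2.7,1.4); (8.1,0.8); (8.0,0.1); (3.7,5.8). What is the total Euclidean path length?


Segment lengths:
  seg1 = sqrt((5.4)^2 + (-0.6)^2) = 5.4332
  seg2 = sqrt((-0.1)^2 + (-0.7)^2) = 0.7071
  seg3 = sqrt((-4.3)^2 + (5.7)^2) = 7.14
Total = 13.2804


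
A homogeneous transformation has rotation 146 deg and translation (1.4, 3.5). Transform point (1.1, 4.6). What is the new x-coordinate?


x' = cos(theta)*px - sin(theta)*py + tx
= -0.829*1.1 - 0.5592*4.6 + 1.4
= -2.0842


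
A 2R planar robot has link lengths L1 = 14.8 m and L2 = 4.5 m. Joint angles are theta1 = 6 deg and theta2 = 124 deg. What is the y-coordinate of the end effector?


Convert angles to radians: theta1 = 0.1047, theta2 = 2.1642
y = L1*sin(theta1) + L2*sin(theta1+theta2)
y = 1.547 + 3.4472
y = 4.9942


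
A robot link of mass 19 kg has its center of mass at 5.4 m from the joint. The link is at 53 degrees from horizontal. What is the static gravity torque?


tau = m*g*L*cos(angle)
= 19 * 9.81 * 5.4 * cos(53 deg)
= 19 * 9.81 * 5.4 * 0.6018
= 605.7304 Nm


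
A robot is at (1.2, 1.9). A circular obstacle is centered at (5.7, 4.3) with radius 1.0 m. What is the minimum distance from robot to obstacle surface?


center_dist = sqrt((1.2-5.7)^2 + (1.9-4.3)^2)
= sqrt(20.25 + 5.76)
= 5.1
min_dist = center_dist - radius = 5.1 - 1.0 = 4.1 m


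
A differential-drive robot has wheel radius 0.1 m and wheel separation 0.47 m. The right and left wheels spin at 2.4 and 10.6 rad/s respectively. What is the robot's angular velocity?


vR = r*wR = 0.1*2.4 = 0.24 m/s
vL = r*wL = 0.1*10.6 = 1.06 m/s
v = (vR+vL)/2 = 0.65 m/s
omega = (vR-vL)/L = -1.7447 rad/s
angular velocity = -1.7447 rad/s


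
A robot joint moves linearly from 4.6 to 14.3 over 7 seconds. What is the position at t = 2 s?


s = t/T = 2/7 = 0.2857
p(t) = p0 + (pf-p0)*s
= 4.6 + (14.3 - 4.6) * 0.2857
= 7.3714


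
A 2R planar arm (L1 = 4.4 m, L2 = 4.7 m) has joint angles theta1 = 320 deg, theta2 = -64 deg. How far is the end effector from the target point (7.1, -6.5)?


End effector via forward kinematics:
x = L1*cos(t1) + L2*cos(t1+t2) = 2.2336
y = L1*sin(t1) + L2*sin(t1+t2) = -7.3887
Distance to target:
d = sqrt((7.1 - 2.2336)^2 + (-6.5 - -7.3887)^2)
= sqrt(23.6822 + 0.7897)
= 4.9469 m


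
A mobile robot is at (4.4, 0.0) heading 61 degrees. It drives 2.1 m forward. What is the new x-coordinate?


x_new = x0 + d*cos(theta)
= 4.4 + 2.1*cos(61)
= 4.4 + 1.0181
= 5.4181


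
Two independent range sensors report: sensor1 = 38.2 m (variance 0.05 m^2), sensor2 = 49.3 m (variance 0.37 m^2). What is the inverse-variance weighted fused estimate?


w1 = (1/var1) / (1/var1 + 1/var2)
   = 20.0 / (20.0 + 2.7027) = 0.881
w2 = 1 - w1 = 0.119
fused = w1*s1 + w2*s2 = 33.6524 + 5.869
= 39.5214 m


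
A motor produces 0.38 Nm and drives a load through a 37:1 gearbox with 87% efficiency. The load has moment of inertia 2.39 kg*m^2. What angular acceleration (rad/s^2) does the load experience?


tau_out = tau_motor * N * eta
= 0.38 * 37 * 0.87 = 12.2322 Nm
alpha = tau_out / I = 12.2322 / 2.39
= 5.1181 rad/s^2


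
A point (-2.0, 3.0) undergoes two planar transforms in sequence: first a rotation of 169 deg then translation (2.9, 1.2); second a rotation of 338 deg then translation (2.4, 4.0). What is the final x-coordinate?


After transform 1:
x1 = cos(169)*-2.0 - sin(169)*3.0 + 2.9 = 4.2908
y1 = sin(169)*-2.0 + cos(169)*3.0 + 1.2 = -2.1265
After transform 2:
x2 = cos(338)*4.2908 - sin(338)*-2.1265 + 2.4
= 5.5818


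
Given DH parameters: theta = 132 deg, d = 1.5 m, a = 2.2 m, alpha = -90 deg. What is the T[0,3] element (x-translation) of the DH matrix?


T[0,3] = a * cos(theta)
= 2.2 * cos(132 deg)
= 2.2 * -0.6691
= -1.4721


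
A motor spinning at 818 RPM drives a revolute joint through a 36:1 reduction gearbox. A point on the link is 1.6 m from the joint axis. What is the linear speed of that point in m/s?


omega_motor = 818 * 2*pi/60 = 85.6608 rad/s
omega_joint = omega_motor / 36 = 2.3795 rad/s
v = omega_joint * r = 2.3795 * 1.6
= 3.8071 m/s


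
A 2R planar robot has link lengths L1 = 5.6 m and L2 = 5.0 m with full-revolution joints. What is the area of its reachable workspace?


r_max = L1 + L2 = 10.6 m
r_min = |L1 - L2| = 0.6 m
Area = pi*(r_max^2 - r_min^2)
= pi*(112.36 - 0.36)
= pi * 112.0
= 351.8584 m^2


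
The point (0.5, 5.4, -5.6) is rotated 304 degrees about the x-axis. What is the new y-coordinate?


Rotation about x-axis: y' = y*cos(theta) - z*sin(theta)
= 5.4 * 0.5592 - -5.6 * -0.829
= -1.623


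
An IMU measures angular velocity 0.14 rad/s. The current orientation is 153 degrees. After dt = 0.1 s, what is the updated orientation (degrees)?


delta_theta = w * dt = 0.14 * 0.1 = 0.014 rad
= 0.8021 deg
theta_new = 153 + 0.8021 = 153.8021 deg


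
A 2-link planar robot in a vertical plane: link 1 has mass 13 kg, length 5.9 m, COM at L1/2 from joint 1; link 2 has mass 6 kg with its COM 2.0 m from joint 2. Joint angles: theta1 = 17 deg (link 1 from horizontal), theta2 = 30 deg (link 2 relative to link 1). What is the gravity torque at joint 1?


Horizontal distance from joint 1 to link-1 COM:
  x_c1 = (L1/2)*cos(t1) = 2.95 * 0.9563 = 2.8211 m
Horizontal distance from joint 1 to link-2 COM:
  x_c2 = L1*cos(t1) + Lc2*cos(t1+t2)
       = 5.9*0.9563 + 2.0*0.682 = 7.0062 m
tau1 = m1*g*x_c1 + m2*g*x_c2
     = 13*9.81*2.8211 + 6*9.81*7.0062
     = 359.7748 + 412.3846
     = 772.1594 Nm


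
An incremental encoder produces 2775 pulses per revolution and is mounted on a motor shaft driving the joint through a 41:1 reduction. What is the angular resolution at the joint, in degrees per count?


counts per rev = 2775
effective counts at joint = 2775 * 41 = 113775
resolution = 360 / 113775
= 0.0032 deg/count


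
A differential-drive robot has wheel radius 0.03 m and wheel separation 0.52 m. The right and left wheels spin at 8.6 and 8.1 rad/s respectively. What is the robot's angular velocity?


vR = r*wR = 0.03*8.6 = 0.258 m/s
vL = r*wL = 0.03*8.1 = 0.243 m/s
v = (vR+vL)/2 = 0.2505 m/s
omega = (vR-vL)/L = 0.0288 rad/s
angular velocity = 0.0288 rad/s


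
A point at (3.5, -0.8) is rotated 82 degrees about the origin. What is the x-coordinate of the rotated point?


x' = x*cos(theta) - y*sin(theta)
cos(82 deg) = 0.1392, sin(82 deg) = 0.9903
x' = 3.5 * 0.1392 - -0.8 * 0.9903
= 0.4871 - -0.7922
= 1.2793


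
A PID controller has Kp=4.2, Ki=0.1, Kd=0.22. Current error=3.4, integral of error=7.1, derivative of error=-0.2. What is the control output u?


u = Kp*e + Ki*int(e) + Kd*de/dt
= 4.2*3.4 + 0.1*7.1 + 0.22*(-0.2)
= 14.28 + 0.71 + -0.044
= 14.946


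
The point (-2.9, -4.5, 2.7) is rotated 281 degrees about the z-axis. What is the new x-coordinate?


Rotation about z-axis: x' = x*cos(theta) - y*sin(theta)
= -2.9 * 0.1908 - -4.5 * -0.9816
= -4.9707


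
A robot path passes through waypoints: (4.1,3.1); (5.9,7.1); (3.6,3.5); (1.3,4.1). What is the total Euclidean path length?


Segment lengths:
  seg1 = sqrt((1.8)^2 + (4.0)^2) = 4.3863
  seg2 = sqrt((-2.3)^2 + (-3.6)^2) = 4.272
  seg3 = sqrt((-2.3)^2 + (0.6)^2) = 2.377
Total = 11.0353


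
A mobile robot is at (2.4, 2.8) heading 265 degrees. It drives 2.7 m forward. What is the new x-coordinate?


x_new = x0 + d*cos(theta)
= 2.4 + 2.7*cos(265)
= 2.4 + -0.2353
= 2.1647


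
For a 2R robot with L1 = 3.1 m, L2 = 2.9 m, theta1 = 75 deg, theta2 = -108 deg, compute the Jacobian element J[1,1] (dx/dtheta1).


J[1,1] = -L1*sin(t1) - L2*sin(t1+t2)
= -3.1*sin(75) - 2.9*sin(-33)
= -1.4149


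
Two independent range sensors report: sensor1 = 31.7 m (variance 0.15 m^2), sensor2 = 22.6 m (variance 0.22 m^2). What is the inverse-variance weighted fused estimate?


w1 = (1/var1) / (1/var1 + 1/var2)
   = 6.6667 / (6.6667 + 4.5455) = 0.5946
w2 = 1 - w1 = 0.4054
fused = w1*s1 + w2*s2 = 18.8486 + 9.1622
= 28.0108 m


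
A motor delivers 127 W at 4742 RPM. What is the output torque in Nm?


omega = 4742 * 2*pi/60 = 496.5811 rad/s
tau = P / omega = 127 / 496.5811
= 0.2557 Nm


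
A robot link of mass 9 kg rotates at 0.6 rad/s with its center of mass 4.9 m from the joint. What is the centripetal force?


F = m * omega^2 * r
= 9 * 0.6^2 * 4.9
= 9 * 0.36 * 4.9
= 15.876 N


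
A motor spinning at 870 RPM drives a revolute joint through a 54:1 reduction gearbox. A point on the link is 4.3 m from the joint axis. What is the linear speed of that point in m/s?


omega_motor = 870 * 2*pi/60 = 91.1062 rad/s
omega_joint = omega_motor / 54 = 1.6872 rad/s
v = omega_joint * r = 1.6872 * 4.3
= 7.2548 m/s


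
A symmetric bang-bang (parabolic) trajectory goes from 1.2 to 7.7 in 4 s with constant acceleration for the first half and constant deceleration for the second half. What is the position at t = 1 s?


Symmetric rest-to-rest: each phase covers (pf-p0)/2 in time T/2. 0.5*a*(T/2)^2 = (pf-p0)/2 => a = 4*(pf-p0)/T^2
a = 4*(7.7-1.2)/4^2 = 1.625
t = 1 is in the acceleration phase (t <= T/2).
p = p0 + 0.5*a*t^2 = 1.2 + 0.5*1.625*1^2
= 2.0125


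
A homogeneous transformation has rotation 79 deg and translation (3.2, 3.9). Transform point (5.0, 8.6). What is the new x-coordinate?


x' = cos(theta)*px - sin(theta)*py + tx
= 0.1908*5.0 - 0.9816*8.6 + 3.2
= -4.2879


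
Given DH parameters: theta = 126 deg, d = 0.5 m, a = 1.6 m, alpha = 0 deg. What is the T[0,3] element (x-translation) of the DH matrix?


T[0,3] = a * cos(theta)
= 1.6 * cos(126 deg)
= 1.6 * -0.5878
= -0.9405


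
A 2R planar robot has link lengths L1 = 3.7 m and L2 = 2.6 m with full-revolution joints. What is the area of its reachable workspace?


r_max = L1 + L2 = 6.3 m
r_min = |L1 - L2| = 1.1 m
Area = pi*(r_max^2 - r_min^2)
= pi*(39.69 - 1.21)
= pi * 38.48
= 120.8885 m^2


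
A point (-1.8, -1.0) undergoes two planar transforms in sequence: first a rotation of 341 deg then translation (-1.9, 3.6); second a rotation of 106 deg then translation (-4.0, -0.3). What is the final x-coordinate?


After transform 1:
x1 = cos(341)*-1.8 - sin(341)*-1.0 + -1.9 = -3.9275
y1 = sin(341)*-1.8 + cos(341)*-1.0 + 3.6 = 3.2405
After transform 2:
x2 = cos(106)*-3.9275 - sin(106)*3.2405 + -4.0
= -6.0324


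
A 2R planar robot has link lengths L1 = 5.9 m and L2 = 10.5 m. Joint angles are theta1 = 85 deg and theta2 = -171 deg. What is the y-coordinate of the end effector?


Convert angles to radians: theta1 = 1.4835, theta2 = -2.9845
y = L1*sin(theta1) + L2*sin(theta1+theta2)
y = 5.8775 + -10.4744
y = -4.5969


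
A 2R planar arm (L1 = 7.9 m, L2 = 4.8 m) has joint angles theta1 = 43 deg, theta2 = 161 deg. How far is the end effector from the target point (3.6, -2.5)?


End effector via forward kinematics:
x = L1*cos(t1) + L2*cos(t1+t2) = 1.3927
y = L1*sin(t1) + L2*sin(t1+t2) = 3.4355
Distance to target:
d = sqrt((3.6 - 1.3927)^2 + (-2.5 - 3.4355)^2)
= sqrt(4.8723 + 35.2296)
= 6.3326 m


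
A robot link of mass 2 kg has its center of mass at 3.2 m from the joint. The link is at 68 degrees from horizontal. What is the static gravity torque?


tau = m*g*L*cos(angle)
= 2 * 9.81 * 3.2 * cos(68 deg)
= 2 * 9.81 * 3.2 * 0.3746
= 23.5193 Nm


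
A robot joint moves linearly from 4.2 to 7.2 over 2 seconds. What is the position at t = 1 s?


s = t/T = 1/2 = 0.5
p(t) = p0 + (pf-p0)*s
= 4.2 + (7.2 - 4.2) * 0.5
= 5.7


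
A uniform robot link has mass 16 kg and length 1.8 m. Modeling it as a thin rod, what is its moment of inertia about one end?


I = (1/3) * m * L^2
= (1/3) * 16 * 1.8^2
= 0.333333 * 16 * 3.24
= 17.28 kg*m^2


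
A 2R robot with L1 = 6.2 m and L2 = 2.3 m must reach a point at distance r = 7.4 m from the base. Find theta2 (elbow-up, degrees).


cos(theta2) = (r^2 - L1^2 - L2^2) / (2*L1*L2)
cos(theta2) = (54.76 - 38.44 - 5.29) / 28.52
cos(theta2) = 0.386746
theta2 = 67.2478 degrees


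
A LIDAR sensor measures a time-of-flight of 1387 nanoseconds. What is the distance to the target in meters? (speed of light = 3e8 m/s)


tof = 1387 ns = 1.387e-06 s
dist = c * tof / 2
= 3e8 * 1.387e-06 / 2
= 208.05 m


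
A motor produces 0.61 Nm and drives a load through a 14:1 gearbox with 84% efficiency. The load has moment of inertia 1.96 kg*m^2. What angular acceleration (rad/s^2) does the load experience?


tau_out = tau_motor * N * eta
= 0.61 * 14 * 0.84 = 7.1736 Nm
alpha = tau_out / I = 7.1736 / 1.96
= 3.66 rad/s^2


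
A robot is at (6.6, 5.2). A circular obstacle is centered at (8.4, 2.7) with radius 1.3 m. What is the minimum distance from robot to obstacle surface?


center_dist = sqrt((6.6-8.4)^2 + (5.2-2.7)^2)
= sqrt(3.24 + 6.25)
= 3.0806
min_dist = center_dist - radius = 3.0806 - 1.3 = 1.7806 m


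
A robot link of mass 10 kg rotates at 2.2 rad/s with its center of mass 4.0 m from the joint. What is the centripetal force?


F = m * omega^2 * r
= 10 * 2.2^2 * 4.0
= 10 * 4.84 * 4.0
= 193.6 N


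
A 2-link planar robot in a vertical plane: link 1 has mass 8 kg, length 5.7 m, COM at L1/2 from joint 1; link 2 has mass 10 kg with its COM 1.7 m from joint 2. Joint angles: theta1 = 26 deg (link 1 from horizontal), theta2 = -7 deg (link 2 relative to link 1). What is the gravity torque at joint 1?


Horizontal distance from joint 1 to link-1 COM:
  x_c1 = (L1/2)*cos(t1) = 2.85 * 0.8988 = 2.5616 m
Horizontal distance from joint 1 to link-2 COM:
  x_c2 = L1*cos(t1) + Lc2*cos(t1+t2)
       = 5.7*0.8988 + 1.7*0.9455 = 6.7305 m
tau1 = m1*g*x_c1 + m2*g*x_c2
     = 8*9.81*2.5616 + 10*9.81*6.7305
     = 201.0315 + 660.2628
     = 861.2943 Nm


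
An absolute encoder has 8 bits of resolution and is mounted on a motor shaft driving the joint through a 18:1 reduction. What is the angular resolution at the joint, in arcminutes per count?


counts = 2^8 = 256
effective counts at joint = 256 * 18 = 4608
resolution = 360*60 / 4608
= 4.6875 arcmin/count


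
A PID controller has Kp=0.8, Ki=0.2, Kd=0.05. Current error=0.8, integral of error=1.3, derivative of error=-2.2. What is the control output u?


u = Kp*e + Ki*int(e) + Kd*de/dt
= 0.8*0.8 + 0.2*1.3 + 0.05*(-2.2)
= 0.64 + 0.26 + -0.11
= 0.79


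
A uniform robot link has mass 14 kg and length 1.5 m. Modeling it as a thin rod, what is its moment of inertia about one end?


I = (1/3) * m * L^2
= (1/3) * 14 * 1.5^2
= 0.333333 * 14 * 2.25
= 10.5 kg*m^2


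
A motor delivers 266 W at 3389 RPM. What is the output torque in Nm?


omega = 3389 * 2*pi/60 = 354.8953 rad/s
tau = P / omega = 266 / 354.8953
= 0.7495 Nm


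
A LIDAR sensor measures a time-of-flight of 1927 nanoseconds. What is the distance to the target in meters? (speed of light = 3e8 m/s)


tof = 1927 ns = 1.927e-06 s
dist = c * tof / 2
= 3e8 * 1.927e-06 / 2
= 289.05 m


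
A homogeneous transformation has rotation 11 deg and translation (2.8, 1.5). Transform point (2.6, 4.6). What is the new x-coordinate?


x' = cos(theta)*px - sin(theta)*py + tx
= 0.9816*2.6 - 0.1908*4.6 + 2.8
= 4.4745


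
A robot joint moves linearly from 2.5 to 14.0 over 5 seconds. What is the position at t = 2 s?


s = t/T = 2/5 = 0.4
p(t) = p0 + (pf-p0)*s
= 2.5 + (14.0 - 2.5) * 0.4
= 7.1


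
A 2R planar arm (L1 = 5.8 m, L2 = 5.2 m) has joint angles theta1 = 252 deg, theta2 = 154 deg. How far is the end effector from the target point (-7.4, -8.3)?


End effector via forward kinematics:
x = L1*cos(t1) + L2*cos(t1+t2) = 1.8199
y = L1*sin(t1) + L2*sin(t1+t2) = -1.7756
Distance to target:
d = sqrt((-7.4 - 1.8199)^2 + (-8.3 - -1.7756)^2)
= sqrt(85.007 + 42.5683)
= 11.2949 m


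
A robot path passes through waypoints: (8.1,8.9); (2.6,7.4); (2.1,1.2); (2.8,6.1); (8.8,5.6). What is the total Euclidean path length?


Segment lengths:
  seg1 = sqrt((-5.5)^2 + (-1.5)^2) = 5.7009
  seg2 = sqrt((-0.5)^2 + (-6.2)^2) = 6.2201
  seg3 = sqrt((0.7)^2 + (4.9)^2) = 4.9497
  seg4 = sqrt((6.0)^2 + (-0.5)^2) = 6.0208
Total = 22.8916


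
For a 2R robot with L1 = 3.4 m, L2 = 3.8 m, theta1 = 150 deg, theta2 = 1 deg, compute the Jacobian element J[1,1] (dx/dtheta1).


J[1,1] = -L1*sin(t1) - L2*sin(t1+t2)
= -3.4*sin(150) - 3.8*sin(151)
= -3.5423


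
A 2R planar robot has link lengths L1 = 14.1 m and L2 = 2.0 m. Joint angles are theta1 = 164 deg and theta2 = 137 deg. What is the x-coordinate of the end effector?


Convert angles to radians: theta1 = 2.8623, theta2 = 2.3911
x = L1*cos(theta1) + L2*cos(theta1+theta2)
x = -13.5538 + 1.0301
x = -12.5237


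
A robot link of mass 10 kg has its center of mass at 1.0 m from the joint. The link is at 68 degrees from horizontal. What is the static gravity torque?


tau = m*g*L*cos(angle)
= 10 * 9.81 * 1.0 * cos(68 deg)
= 10 * 9.81 * 1.0 * 0.3746
= 36.7489 Nm


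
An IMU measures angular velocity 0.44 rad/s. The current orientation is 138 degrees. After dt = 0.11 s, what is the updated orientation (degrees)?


delta_theta = w * dt = 0.44 * 0.11 = 0.0484 rad
= 2.7731 deg
theta_new = 138 + 2.7731 = 140.7731 deg


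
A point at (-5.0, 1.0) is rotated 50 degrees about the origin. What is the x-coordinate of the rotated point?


x' = x*cos(theta) - y*sin(theta)
cos(50 deg) = 0.6428, sin(50 deg) = 0.766
x' = -5.0 * 0.6428 - 1.0 * 0.766
= -3.2139 - 0.766
= -3.98


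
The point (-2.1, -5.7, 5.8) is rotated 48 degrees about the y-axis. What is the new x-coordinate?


Rotation about y-axis: x' = x*cos(theta) + z*sin(theta)
= -2.1 * 0.6691 + 5.8 * 0.7431
= 2.9051


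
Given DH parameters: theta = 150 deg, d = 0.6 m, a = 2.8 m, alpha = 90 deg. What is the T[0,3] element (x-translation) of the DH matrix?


T[0,3] = a * cos(theta)
= 2.8 * cos(150 deg)
= 2.8 * -0.866
= -2.4249


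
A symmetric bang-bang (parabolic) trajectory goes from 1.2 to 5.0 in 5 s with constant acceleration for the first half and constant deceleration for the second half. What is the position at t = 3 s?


Symmetric rest-to-rest: each phase covers (pf-p0)/2 in time T/2. 0.5*a*(T/2)^2 = (pf-p0)/2 => a = 4*(pf-p0)/T^2
a = 4*(5.0-1.2)/5^2 = 0.608
t = 3 is in the deceleration phase (t > T/2).
p = pf - 0.5*a*(T-t)^2 = 5.0 - 0.5*0.608*2^2
= 3.784


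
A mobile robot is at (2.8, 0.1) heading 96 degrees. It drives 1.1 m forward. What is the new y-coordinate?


y_new = y0 + d*sin(theta)
= 0.1 + 1.1*sin(96)
= 0.1 + 1.094
= 1.194


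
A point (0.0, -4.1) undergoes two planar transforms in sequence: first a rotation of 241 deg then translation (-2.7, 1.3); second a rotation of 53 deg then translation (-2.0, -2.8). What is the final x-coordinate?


After transform 1:
x1 = cos(241)*0.0 - sin(241)*-4.1 + -2.7 = -6.2859
y1 = sin(241)*0.0 + cos(241)*-4.1 + 1.3 = 3.2877
After transform 2:
x2 = cos(53)*-6.2859 - sin(53)*3.2877 + -2.0
= -8.4087


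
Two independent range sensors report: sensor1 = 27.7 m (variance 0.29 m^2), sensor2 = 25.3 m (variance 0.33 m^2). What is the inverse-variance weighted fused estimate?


w1 = (1/var1) / (1/var1 + 1/var2)
   = 3.4483 / (3.4483 + 3.0303) = 0.5323
w2 = 1 - w1 = 0.4677
fused = w1*s1 + w2*s2 = 14.7435 + 11.8339
= 26.5774 m


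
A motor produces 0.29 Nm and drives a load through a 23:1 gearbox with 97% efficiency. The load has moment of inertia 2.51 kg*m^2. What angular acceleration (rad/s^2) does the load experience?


tau_out = tau_motor * N * eta
= 0.29 * 23 * 0.97 = 6.4699 Nm
alpha = tau_out / I = 6.4699 / 2.51
= 2.5776 rad/s^2


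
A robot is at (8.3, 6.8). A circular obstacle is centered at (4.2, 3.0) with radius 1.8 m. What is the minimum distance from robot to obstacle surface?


center_dist = sqrt((8.3-4.2)^2 + (6.8-3.0)^2)
= sqrt(16.81 + 14.44)
= 5.5902
min_dist = center_dist - radius = 5.5902 - 1.8 = 3.7902 m


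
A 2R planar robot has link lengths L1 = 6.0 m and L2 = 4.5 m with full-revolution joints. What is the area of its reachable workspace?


r_max = L1 + L2 = 10.5 m
r_min = |L1 - L2| = 1.5 m
Area = pi*(r_max^2 - r_min^2)
= pi*(110.25 - 2.25)
= pi * 108.0
= 339.292 m^2


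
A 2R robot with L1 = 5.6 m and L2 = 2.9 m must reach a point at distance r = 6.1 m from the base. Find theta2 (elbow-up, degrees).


cos(theta2) = (r^2 - L1^2 - L2^2) / (2*L1*L2)
cos(theta2) = (37.21 - 31.36 - 8.41) / 32.48
cos(theta2) = -0.078818
theta2 = 94.5206 degrees


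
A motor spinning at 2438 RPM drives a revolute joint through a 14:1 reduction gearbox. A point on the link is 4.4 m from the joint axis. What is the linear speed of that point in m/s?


omega_motor = 2438 * 2*pi/60 = 255.3068 rad/s
omega_joint = omega_motor / 14 = 18.2362 rad/s
v = omega_joint * r = 18.2362 * 4.4
= 80.2393 m/s


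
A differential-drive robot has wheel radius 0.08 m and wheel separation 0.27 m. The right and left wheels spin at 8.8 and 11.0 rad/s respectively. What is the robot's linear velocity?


vR = r*wR = 0.08*8.8 = 0.704 m/s
vL = r*wL = 0.08*11.0 = 0.88 m/s
v = (vR+vL)/2 = 0.792 m/s
omega = (vR-vL)/L = -0.6519 rad/s
linear velocity = 0.792 m/s


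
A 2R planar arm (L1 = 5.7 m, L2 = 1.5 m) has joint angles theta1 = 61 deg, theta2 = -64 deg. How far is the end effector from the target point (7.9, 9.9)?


End effector via forward kinematics:
x = L1*cos(t1) + L2*cos(t1+t2) = 4.2614
y = L1*sin(t1) + L2*sin(t1+t2) = 4.9068
Distance to target:
d = sqrt((7.9 - 4.2614)^2 + (9.9 - 4.9068)^2)
= sqrt(13.2397 + 24.9318)
= 6.1783 m


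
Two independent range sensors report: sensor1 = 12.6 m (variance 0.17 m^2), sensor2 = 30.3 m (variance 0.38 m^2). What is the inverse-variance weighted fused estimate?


w1 = (1/var1) / (1/var1 + 1/var2)
   = 5.8824 / (5.8824 + 2.6316) = 0.6909
w2 = 1 - w1 = 0.3091
fused = w1*s1 + w2*s2 = 8.7055 + 9.3655
= 18.0709 m


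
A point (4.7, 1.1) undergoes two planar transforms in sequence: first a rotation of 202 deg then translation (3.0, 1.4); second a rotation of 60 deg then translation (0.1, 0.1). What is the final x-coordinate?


After transform 1:
x1 = cos(202)*4.7 - sin(202)*1.1 + 3.0 = -0.9457
y1 = sin(202)*4.7 + cos(202)*1.1 + 1.4 = -1.3806
After transform 2:
x2 = cos(60)*-0.9457 - sin(60)*-1.3806 + 0.1
= 0.8227


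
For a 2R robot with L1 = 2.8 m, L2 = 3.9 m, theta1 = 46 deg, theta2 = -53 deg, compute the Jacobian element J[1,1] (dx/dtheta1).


J[1,1] = -L1*sin(t1) - L2*sin(t1+t2)
= -2.8*sin(46) - 3.9*sin(-7)
= -1.5389


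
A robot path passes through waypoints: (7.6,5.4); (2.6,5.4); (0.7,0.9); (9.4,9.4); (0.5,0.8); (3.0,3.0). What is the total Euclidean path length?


Segment lengths:
  seg1 = sqrt((-5.0)^2 + (0.0)^2) = 5.0
  seg2 = sqrt((-1.9)^2 + (-4.5)^2) = 4.8847
  seg3 = sqrt((8.7)^2 + (8.5)^2) = 12.1631
  seg4 = sqrt((-8.9)^2 + (-8.6)^2) = 12.3762
  seg5 = sqrt((2.5)^2 + (2.2)^2) = 3.3302
Total = 37.7541


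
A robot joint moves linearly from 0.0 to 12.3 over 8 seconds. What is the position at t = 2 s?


s = t/T = 2/8 = 0.25
p(t) = p0 + (pf-p0)*s
= 0.0 + (12.3 - 0.0) * 0.25
= 3.075


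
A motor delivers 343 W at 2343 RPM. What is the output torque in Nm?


omega = 2343 * 2*pi/60 = 245.3584 rad/s
tau = P / omega = 343 / 245.3584
= 1.398 Nm


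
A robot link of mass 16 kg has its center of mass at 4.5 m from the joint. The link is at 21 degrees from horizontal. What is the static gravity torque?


tau = m*g*L*cos(angle)
= 16 * 9.81 * 4.5 * cos(21 deg)
= 16 * 9.81 * 4.5 * 0.9336
= 659.4065 Nm


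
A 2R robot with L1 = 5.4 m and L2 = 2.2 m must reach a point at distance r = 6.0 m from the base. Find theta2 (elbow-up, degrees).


cos(theta2) = (r^2 - L1^2 - L2^2) / (2*L1*L2)
cos(theta2) = (36.0 - 29.16 - 4.84) / 23.76
cos(theta2) = 0.084175
theta2 = 85.1714 degrees


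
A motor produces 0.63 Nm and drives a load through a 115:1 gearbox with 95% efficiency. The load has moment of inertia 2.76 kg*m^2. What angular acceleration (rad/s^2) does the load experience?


tau_out = tau_motor * N * eta
= 0.63 * 115 * 0.95 = 68.8275 Nm
alpha = tau_out / I = 68.8275 / 2.76
= 24.9375 rad/s^2


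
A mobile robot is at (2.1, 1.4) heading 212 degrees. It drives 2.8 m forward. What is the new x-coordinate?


x_new = x0 + d*cos(theta)
= 2.1 + 2.8*cos(212)
= 2.1 + -2.3745
= -0.2745


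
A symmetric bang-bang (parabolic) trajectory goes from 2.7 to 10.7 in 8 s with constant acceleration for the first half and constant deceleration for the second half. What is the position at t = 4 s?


Symmetric rest-to-rest: each phase covers (pf-p0)/2 in time T/2. 0.5*a*(T/2)^2 = (pf-p0)/2 => a = 4*(pf-p0)/T^2
a = 4*(10.7-2.7)/8^2 = 0.5
t = 4 is in the acceleration phase (t <= T/2).
p = p0 + 0.5*a*t^2 = 2.7 + 0.5*0.5*4^2
= 6.7


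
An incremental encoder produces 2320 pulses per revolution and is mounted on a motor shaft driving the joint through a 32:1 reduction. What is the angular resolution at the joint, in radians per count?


counts per rev = 2320
effective counts at joint = 2320 * 32 = 74240
resolution = 2*pi / 74240
= 8.4633e-05 rad/count


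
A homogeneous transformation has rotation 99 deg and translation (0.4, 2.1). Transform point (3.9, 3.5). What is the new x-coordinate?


x' = cos(theta)*px - sin(theta)*py + tx
= -0.1564*3.9 - 0.9877*3.5 + 0.4
= -3.667


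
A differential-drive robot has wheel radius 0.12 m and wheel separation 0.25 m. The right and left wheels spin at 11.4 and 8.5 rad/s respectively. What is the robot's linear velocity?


vR = r*wR = 0.12*11.4 = 1.368 m/s
vL = r*wL = 0.12*8.5 = 1.02 m/s
v = (vR+vL)/2 = 1.194 m/s
omega = (vR-vL)/L = 1.392 rad/s
linear velocity = 1.194 m/s


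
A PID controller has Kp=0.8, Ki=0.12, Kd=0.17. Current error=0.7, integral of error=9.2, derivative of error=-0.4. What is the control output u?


u = Kp*e + Ki*int(e) + Kd*de/dt
= 0.8*0.7 + 0.12*9.2 + 0.17*(-0.4)
= 0.56 + 1.104 + -0.068
= 1.596


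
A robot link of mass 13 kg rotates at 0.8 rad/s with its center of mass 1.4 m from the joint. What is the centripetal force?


F = m * omega^2 * r
= 13 * 0.8^2 * 1.4
= 13 * 0.64 * 1.4
= 11.648 N


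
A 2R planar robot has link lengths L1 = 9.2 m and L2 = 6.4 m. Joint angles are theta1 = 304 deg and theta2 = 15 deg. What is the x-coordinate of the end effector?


Convert angles to radians: theta1 = 5.3058, theta2 = 0.2618
x = L1*cos(theta1) + L2*cos(theta1+theta2)
x = 5.1446 + 4.8301
x = 9.9747


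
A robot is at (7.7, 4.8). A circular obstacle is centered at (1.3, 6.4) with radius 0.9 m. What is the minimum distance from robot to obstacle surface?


center_dist = sqrt((7.7-1.3)^2 + (4.8-6.4)^2)
= sqrt(40.96 + 2.56)
= 6.597
min_dist = center_dist - radius = 6.597 - 0.9 = 5.697 m


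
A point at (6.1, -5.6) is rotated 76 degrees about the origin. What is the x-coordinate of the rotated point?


x' = x*cos(theta) - y*sin(theta)
cos(76 deg) = 0.2419, sin(76 deg) = 0.9703
x' = 6.1 * 0.2419 - -5.6 * 0.9703
= 1.4757 - -5.4337
= 6.9094


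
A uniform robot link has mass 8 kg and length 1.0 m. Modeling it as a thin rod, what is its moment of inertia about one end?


I = (1/3) * m * L^2
= (1/3) * 8 * 1.0^2
= 0.333333 * 8 * 1.0
= 2.6667 kg*m^2


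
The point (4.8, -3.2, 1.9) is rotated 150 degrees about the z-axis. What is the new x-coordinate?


Rotation about z-axis: x' = x*cos(theta) - y*sin(theta)
= 4.8 * -0.866 - -3.2 * 0.5
= -2.5569


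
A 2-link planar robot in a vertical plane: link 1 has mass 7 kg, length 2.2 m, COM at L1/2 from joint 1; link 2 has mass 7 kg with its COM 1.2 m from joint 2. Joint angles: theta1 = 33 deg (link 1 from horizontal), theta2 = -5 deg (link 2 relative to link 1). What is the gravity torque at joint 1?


Horizontal distance from joint 1 to link-1 COM:
  x_c1 = (L1/2)*cos(t1) = 1.1 * 0.8387 = 0.9225 m
Horizontal distance from joint 1 to link-2 COM:
  x_c2 = L1*cos(t1) + Lc2*cos(t1+t2)
       = 2.2*0.8387 + 1.2*0.8829 = 2.9046 m
tau1 = m1*g*x_c1 + m2*g*x_c2
     = 7*9.81*0.9225 + 7*9.81*2.9046
     = 63.3507 + 199.4597
     = 262.8104 Nm


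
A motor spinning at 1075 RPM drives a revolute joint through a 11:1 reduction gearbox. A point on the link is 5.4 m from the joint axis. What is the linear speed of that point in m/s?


omega_motor = 1075 * 2*pi/60 = 112.5737 rad/s
omega_joint = omega_motor / 11 = 10.234 rad/s
v = omega_joint * r = 10.234 * 5.4
= 55.2635 m/s


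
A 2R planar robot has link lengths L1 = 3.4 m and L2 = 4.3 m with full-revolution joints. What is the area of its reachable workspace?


r_max = L1 + L2 = 7.7 m
r_min = |L1 - L2| = 0.9 m
Area = pi*(r_max^2 - r_min^2)
= pi*(59.29 - 0.81)
= pi * 58.48
= 183.7203 m^2
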